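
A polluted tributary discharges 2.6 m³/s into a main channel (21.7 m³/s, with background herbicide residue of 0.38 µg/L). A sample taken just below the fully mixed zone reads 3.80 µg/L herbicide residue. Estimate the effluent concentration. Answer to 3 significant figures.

Mass balance: 21.70·0.3800 + 2.600·Cₑ = 24.30·3.800
→ Cₑ = (24.30·3.800 − 21.70·0.3800) / 2.600 = 32.34 µg/L.

32.3 µg/L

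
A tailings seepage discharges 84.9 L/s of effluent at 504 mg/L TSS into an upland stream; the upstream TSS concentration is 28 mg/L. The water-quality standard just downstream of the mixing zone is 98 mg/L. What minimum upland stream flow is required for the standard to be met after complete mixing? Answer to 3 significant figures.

492 L/s

Set C_mix = 98: (Q·28.00 + 84.90·504.0) / (Q + 84.90) = 98
→ Q = 84.90·(504.0 − 98)/(98 − 28.00) = 492.4 L/s.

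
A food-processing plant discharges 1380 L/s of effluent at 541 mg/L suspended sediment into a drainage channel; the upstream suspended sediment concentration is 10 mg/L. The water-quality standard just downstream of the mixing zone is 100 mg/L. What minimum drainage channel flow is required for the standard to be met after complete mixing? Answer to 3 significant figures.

6760 L/s

Set C_mix = 100: (Q·10.00 + 1380·541.0) / (Q + 1380) = 100
→ Q = 1380·(541.0 − 100)/(100 − 10.00) = 6762 L/s.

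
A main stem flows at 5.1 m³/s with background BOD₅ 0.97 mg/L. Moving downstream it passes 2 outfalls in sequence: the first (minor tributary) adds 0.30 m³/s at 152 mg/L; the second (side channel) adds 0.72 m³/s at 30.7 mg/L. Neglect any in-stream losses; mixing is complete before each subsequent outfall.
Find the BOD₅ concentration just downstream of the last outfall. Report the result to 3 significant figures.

11.9 mg/L

Below outfall 1: Q → 5.400 m³/s, C = (5.100·0.9700 + 0.3000·152.0)/5.400 = 9.361 mg/L.
Below outfall 2: Q → 6.120 m³/s, C = (5.400·9.361 + 0.7200·30.70)/6.120 = 11.87 mg/L.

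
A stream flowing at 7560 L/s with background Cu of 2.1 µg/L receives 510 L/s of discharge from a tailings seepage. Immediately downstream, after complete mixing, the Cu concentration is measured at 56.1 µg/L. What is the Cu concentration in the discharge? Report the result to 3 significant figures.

Mass balance: 7560·2.100 + 510.0·Cₑ = 8070·56.10
→ Cₑ = (8070·56.10 − 7560·2.100) / 510.0 = 856.6 µg/L.

857 µg/L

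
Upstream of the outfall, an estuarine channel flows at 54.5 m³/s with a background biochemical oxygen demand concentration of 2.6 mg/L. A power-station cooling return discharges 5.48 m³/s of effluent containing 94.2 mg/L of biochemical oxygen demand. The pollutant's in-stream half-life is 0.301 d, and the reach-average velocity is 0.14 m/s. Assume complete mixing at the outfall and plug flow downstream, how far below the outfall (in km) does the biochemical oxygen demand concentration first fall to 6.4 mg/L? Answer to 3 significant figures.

2.83 km

Mixed concentration C = ΣQC/ΣQ = (54.50·2.600 + 5.480·94.20) / 59.98 = 657.9/59.98 = 10.97 mg/L.
Half-life 0.301 d → k = ln 2 / 0.301 = 2.303 d⁻¹.
Set 10.97·exp(−k·t) = 6.4 → t = ln(10.97/6.4)/k = 20210 s = 5.615 h.
Distance = v·t = 0.14·20210 = 2830 m = 2.830 km.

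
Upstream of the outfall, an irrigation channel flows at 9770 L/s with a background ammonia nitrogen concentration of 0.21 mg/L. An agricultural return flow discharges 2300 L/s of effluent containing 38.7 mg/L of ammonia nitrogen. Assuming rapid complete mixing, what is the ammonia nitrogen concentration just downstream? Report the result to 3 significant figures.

7.54 mg/L

After mixing, C = (9770·0.2100 + 2300·38.70) / 12070 = 91060/12070 = 7.544 mg/L.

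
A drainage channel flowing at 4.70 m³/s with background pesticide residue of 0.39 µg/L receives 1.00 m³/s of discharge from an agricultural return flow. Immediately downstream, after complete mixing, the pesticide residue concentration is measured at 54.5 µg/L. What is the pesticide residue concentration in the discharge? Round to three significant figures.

309 µg/L

Mass balance: 4.700·0.3900 + 1.000·Cₑ = 5.700·54.50
→ Cₑ = (5.700·54.50 − 4.700·0.3900) / 1.000 = 308.8 µg/L.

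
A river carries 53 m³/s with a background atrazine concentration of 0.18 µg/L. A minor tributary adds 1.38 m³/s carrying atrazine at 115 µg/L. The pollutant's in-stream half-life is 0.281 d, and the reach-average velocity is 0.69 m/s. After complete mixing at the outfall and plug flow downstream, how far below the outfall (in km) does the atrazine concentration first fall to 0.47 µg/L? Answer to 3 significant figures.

45.5 km

Flow-weighted average: C = (53.00·0.1800 + 1.380·115.0) / 54.38 = 168.2/54.38 = 3.094 µg/L.
Half-life 0.281 d → k = ln 2 / 0.281 = 2.467 d⁻¹.
Set 3.094·exp(−k·t) = 0.47 → t = ln(3.094/0.47)/k = 66000 s = 18.33 h.
Distance = v·t = 0.69·66000 = 45540 m = 45.54 km.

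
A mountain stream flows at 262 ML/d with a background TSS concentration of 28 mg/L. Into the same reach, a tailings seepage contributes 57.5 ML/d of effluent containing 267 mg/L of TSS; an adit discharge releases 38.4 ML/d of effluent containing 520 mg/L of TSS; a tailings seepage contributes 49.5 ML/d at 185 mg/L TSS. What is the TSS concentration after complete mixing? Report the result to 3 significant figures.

127 mg/L

After mixing, C = (262.0·28.00 + 57.50·267.0 + 38.40·520.0 + 49.50·185.0) / 407.4 = 51810/407.4 = 127.2 mg/L.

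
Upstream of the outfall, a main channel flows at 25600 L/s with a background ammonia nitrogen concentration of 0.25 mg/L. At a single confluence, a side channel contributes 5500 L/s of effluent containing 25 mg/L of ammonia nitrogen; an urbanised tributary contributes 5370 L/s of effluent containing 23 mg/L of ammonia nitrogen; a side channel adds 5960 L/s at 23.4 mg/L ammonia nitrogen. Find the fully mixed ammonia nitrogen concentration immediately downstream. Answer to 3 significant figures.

9.59 mg/L

Mixed concentration C = ΣQC/ΣQ = (25600·0.2500 + 5500·25.00 + 5370·23.00 + 5960·23.40) / 42430 = 406900/42430 = 9.589 mg/L.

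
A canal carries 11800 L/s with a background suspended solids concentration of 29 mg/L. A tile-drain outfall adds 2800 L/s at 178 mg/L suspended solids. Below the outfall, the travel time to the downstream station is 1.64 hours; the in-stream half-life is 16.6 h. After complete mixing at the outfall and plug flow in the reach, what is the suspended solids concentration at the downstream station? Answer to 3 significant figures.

Flow-weighted average: C = (11800·29.00 + 2800·178.0) / 14600 = 840600/14600 = 57.58 mg/L.
Half-life 16.6 h → k = ln 2 / 16.6 = 0.04176 h⁻¹ = 1.002 d⁻¹.
After decay, C = 57.58 × e^(−kt) = 57.58 × 0.9338 = 53.76 mg/L.

53.8 mg/L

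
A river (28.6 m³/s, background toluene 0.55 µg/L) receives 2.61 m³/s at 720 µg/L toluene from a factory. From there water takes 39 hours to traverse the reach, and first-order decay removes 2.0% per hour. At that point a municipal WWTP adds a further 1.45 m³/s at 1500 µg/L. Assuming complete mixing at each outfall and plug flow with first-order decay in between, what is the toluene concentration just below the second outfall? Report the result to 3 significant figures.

Mixed concentration C = ΣQC/ΣQ = (28.60·0.5500 + 2.610·720.0) / 31.21 = 1895/31.21 = 60.72 µg/L; combined flow 31.21 m³/s.
2.0%/h lost → k = −ln(1 − 0.02) = 0.02020 h⁻¹.
Decay over the reach: 60.72·exp(−kt) = 60.72·0.4548 = 27.61 µg/L.
At the second outfall, C = (31.21·27.61 + 1.450·1500) / (31.21 + 1.450) = 92.98 µg/L.

93.0 µg/L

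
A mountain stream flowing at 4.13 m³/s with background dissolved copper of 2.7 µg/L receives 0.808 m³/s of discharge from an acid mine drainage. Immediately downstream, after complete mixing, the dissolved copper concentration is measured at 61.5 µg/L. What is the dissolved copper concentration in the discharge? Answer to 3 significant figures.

362 µg/L

Mass balance: 4.130·2.700 + 0.8080·Cₑ = 4.938·61.50
→ Cₑ = (4.938·61.50 − 4.130·2.700) / 0.8080 = 362.0 µg/L.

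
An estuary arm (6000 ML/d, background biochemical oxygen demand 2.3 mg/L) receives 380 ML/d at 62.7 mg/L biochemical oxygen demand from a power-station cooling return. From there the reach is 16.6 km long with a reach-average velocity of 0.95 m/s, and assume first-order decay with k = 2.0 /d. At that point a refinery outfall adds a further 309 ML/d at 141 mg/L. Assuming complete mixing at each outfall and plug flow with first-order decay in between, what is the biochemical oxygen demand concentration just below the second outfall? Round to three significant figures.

Conservation of mass: C = (6000·2.300 + 380.0·62.70) / 6380 = 37630/6380 = 5.897 mg/L; combined flow 6380 ML/d.
Travel time t = 16.6·1000 / 0.95 = 17470 s = 4.854 h.
First-order decay: C = 5.897·exp(−k·t) = 5.897·0.6673 = 3.936 mg/L.
Second outfall: C = (6380·3.936 + 309.0·141.0)/6689 = 10.27 mg/L.

10.3 mg/L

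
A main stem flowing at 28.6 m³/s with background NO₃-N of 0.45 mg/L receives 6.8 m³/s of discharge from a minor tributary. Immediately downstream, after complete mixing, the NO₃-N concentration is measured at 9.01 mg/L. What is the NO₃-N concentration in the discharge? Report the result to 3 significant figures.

Mass balance: 28.60·0.4500 + 6.800·Cₑ = 35.40·9.010
→ Cₑ = (35.40·9.010 − 28.60·0.4500) / 6.800 = 45.01 mg/L.

45.0 mg/L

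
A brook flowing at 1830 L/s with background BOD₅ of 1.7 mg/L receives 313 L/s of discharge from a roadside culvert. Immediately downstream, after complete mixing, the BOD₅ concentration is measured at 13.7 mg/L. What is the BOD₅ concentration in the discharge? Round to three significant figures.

83.9 mg/L

Mass balance: 1830·1.700 + 313.0·Cₑ = 2143·13.70
→ Cₑ = (2143·13.70 − 1830·1.700) / 313.0 = 83.86 mg/L.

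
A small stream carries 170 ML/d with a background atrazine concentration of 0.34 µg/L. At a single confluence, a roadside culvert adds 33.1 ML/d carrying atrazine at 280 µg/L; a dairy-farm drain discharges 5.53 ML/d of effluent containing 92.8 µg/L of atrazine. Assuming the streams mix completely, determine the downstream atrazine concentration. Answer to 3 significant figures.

Mixed concentration C = ΣQC/ΣQ = (170.0·0.3400 + 33.10·280.0 + 5.530·92.80) / 208.6 = 9839/208.6 = 47.16 µg/L.

47.2 µg/L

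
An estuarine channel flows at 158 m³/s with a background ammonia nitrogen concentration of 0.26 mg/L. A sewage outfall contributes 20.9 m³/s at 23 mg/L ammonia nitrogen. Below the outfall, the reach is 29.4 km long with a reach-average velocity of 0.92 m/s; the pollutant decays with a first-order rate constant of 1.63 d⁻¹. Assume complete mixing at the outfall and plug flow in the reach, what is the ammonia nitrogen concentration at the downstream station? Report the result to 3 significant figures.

1.60 mg/L

After mixing, C = (158.0·0.2600 + 20.90·23.00) / 178.9 = 521.8/178.9 = 2.917 mg/L.
Travel time t = 29.4·1000 / 0.92 = 31960 s = 8.877 h.
Applying C = C₀e^(−kt): 2.917 × 0.5472 = 1.596 mg/L.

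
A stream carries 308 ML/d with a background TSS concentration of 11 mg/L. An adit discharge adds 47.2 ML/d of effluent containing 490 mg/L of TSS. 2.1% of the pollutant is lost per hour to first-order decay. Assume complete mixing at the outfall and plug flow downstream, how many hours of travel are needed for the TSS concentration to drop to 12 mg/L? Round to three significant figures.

After mixing, C = (308.0·11.00 + 47.20·490.0) / 355.2 = 26520/355.2 = 74.65 mg/L.
2.1%/h lost → k = −ln(1 − 0.021) = 0.02122 h⁻¹.
74.65·exp(−k·t) = 12 → t = ln(74.65/12)/k = 310100 s = 86.13 h.

86.1 h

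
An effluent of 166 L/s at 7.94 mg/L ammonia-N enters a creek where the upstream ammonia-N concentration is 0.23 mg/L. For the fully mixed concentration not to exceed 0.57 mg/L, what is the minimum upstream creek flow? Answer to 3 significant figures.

3600 L/s

Set C_mix = 0.57: (Q·0.2300 + 166.0·7.940) / (Q + 166.0) = 0.57
→ Q = 166.0·(7.940 − 0.57)/(0.57 − 0.2300) = 3598 L/s.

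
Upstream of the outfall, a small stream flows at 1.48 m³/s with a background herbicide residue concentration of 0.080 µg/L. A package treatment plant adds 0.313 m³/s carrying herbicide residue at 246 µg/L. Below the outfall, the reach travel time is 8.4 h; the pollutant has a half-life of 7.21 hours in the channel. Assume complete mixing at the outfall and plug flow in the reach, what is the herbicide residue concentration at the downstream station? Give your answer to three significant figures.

19.2 µg/L

Conservation of mass: C = (1.480·0.08000 + 0.3130·246.0) / 1.793 = 77.12/1.793 = 43.01 µg/L.
Half-life 7.21 h → k = ln 2 / 7.21 = 0.09614 h⁻¹ = 2.307 d⁻¹.
First-order decay: C = 43.01·exp(−k·t) = 43.01·0.4459 = 19.18 µg/L.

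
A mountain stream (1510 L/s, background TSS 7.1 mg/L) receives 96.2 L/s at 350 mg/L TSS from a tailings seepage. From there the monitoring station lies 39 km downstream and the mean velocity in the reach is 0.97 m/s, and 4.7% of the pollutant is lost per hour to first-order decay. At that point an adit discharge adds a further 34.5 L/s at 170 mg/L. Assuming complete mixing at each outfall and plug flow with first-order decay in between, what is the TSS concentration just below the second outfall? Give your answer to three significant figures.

Mixed concentration C = ΣQC/ΣQ = (1510·7.100 + 96.20·350.0) / 1606 = 44390/1606 = 27.64 mg/L; combined flow 1606 L/s.
Travel time t = 39·1000 / 0.97 = 40210 s = 11.17 h.
4.7%/h lost → k = −ln(1 − 0.047) = 0.04814 h⁻¹.
Applying C = C₀e^(−kt): 27.64 × 0.5841 = 16.14 mg/L.
At the second outfall, C = (1606·16.14 + 34.50·170.0) / (1606 + 34.50) = 19.38 mg/L.

19.4 mg/L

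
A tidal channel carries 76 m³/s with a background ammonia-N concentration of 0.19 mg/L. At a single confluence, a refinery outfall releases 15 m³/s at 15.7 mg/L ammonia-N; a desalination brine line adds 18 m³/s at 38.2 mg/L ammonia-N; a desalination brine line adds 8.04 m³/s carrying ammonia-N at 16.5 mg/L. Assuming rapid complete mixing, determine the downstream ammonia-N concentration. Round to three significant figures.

Mixed concentration C = ΣQC/ΣQ = (76.00·0.1900 + 15.00·15.70 + 18.00·38.20 + 8.040·16.50) / 117.0 = 1070/117.0 = 9.144 mg/L.

9.14 mg/L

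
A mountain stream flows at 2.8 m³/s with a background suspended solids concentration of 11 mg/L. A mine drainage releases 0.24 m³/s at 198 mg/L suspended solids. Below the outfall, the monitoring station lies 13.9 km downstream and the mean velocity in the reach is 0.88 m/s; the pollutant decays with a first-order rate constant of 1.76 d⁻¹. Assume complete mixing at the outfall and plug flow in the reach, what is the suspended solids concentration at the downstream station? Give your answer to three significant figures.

18.7 mg/L

After mixing, C = (2.800·11.00 + 0.2400·198.0) / 3.040 = 78.32/3.040 = 25.76 mg/L.
Travel time t = 13.9·1000 / 0.88 = 15800 s = 4.388 h.
Decay over the reach: 25.76·exp(−kt) = 25.76·0.7249 = 18.68 mg/L.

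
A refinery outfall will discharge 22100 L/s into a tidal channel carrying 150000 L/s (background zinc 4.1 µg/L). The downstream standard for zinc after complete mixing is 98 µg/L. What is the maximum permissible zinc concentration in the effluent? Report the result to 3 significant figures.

At the limit, (Qr·Cr + Qe·Cₑ)/(Qr + Qe) = 98:
Cₑ = (172100·98 − 150000·4.100) / 22100 = 735.3 µg/L.

735 µg/L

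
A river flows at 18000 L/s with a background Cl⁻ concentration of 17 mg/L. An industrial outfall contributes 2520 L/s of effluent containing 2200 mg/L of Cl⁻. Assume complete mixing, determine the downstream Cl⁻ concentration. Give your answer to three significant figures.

285 mg/L

After mixing, C = (18000·17.00 + 2520·2200) / 20520 = 5850000/20520 = 285.1 mg/L.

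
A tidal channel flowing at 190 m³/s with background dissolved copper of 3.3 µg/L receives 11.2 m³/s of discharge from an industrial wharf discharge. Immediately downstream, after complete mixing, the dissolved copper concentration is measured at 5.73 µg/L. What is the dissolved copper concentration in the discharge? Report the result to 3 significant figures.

Mass balance: 190.0·3.300 + 11.20·Cₑ = 201.2·5.730
→ Cₑ = (201.2·5.730 − 190.0·3.300) / 11.20 = 46.95 µg/L.

47.0 µg/L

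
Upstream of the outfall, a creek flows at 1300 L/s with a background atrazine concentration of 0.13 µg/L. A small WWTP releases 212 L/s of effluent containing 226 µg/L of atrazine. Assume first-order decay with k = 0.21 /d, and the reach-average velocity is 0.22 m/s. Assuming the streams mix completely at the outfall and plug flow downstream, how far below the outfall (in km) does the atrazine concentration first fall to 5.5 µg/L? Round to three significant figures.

Mass balance: C = (1300·0.1300 + 212.0·226.0) / 1512 = 48080/1512 = 31.80 µg/L.
Set 31.80·exp(−k·t) = 5.5 → t = ln(31.80/5.5)/k = 721900 s = 200.5 h.
Distance = v·t = 0.22·721900 = 158800 m = 158.8 km.

159 km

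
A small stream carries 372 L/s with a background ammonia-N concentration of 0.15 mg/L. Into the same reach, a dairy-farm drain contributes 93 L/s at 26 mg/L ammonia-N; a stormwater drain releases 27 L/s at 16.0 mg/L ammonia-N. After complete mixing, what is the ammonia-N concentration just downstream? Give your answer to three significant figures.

Mass balance: C = (372.0·0.1500 + 93.00·26.00 + 27.00·16.00) / 492.0 = 2906/492.0 = 5.906 mg/L.

5.91 mg/L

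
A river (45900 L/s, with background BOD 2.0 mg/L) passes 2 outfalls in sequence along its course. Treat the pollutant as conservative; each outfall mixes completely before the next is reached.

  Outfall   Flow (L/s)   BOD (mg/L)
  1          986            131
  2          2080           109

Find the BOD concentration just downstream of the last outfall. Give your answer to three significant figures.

Outfall 1: combined Q = 46890 L/s; C = (45900·2.000 + 986.0·131.0)/46890 = 4.713 mg/L.
Outfall 2: combined Q = 48970 L/s; C = (46890·4.713 + 2080·109.0)/48970 = 9.143 mg/L.

9.14 mg/L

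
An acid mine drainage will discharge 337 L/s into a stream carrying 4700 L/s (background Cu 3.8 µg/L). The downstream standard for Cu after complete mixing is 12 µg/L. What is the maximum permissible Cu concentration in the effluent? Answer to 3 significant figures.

126 µg/L

At the limit, (Qr·Cr + Qe·Cₑ)/(Qr + Qe) = 12:
Cₑ = (5037·12 − 4700·3.800) / 337.0 = 126.4 µg/L.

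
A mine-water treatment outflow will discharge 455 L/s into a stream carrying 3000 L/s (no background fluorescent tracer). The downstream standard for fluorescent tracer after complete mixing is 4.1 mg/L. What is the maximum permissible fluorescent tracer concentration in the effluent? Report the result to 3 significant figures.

31.1 mg/L

At the limit, (Qr·Cr + Qe·Cₑ)/(Qr + Qe) = 4.1:
Cₑ = (3455·4.1 − 3000·0) / 455.0 = 31.13 mg/L.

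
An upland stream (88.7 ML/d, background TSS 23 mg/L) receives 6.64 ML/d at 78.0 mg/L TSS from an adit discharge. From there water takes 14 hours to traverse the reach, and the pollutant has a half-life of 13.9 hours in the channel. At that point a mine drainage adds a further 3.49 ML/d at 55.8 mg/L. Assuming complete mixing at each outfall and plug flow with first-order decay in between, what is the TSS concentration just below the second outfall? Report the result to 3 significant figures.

Conservation of mass: C = (88.70·23.00 + 6.640·78.00) / 95.34 = 2558/95.34 = 26.83 mg/L; combined flow 95.34 ML/d.
Half-life 13.9 h → k = ln 2 / 13.9 = 0.04987 h⁻¹ = 1.197 d⁻¹.
Applying C = C₀e^(−kt): 26.83 × 0.4975 = 13.35 mg/L.
At the second outfall, C = (95.34·13.35 + 3.490·55.80) / (95.34 + 3.490) = 14.85 mg/L.

14.8 mg/L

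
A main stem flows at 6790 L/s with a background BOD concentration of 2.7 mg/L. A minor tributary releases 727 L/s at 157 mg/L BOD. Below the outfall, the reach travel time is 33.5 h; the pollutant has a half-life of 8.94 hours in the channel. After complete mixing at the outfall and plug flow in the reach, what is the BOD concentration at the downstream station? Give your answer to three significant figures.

1.31 mg/L

Mixed concentration C = ΣQC/ΣQ = (6790·2.700 + 727.0·157.0) / 7517 = 132500/7517 = 17.62 mg/L.
Half-life 8.94 h → k = ln 2 / 8.94 = 0.07753 h⁻¹ = 1.861 d⁻¹.
Applying C = C₀e^(−kt): 17.62 × 0.07447 = 1.312 mg/L.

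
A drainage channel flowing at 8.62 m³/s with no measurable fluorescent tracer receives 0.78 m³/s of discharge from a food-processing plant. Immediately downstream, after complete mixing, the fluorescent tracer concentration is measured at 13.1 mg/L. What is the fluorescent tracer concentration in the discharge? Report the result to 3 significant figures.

158 mg/L

Mass balance: 8.620·0 + 0.7800·Cₑ = 9.400·13.10
→ Cₑ = (9.400·13.10 − 8.620·0) / 0.7800 = 157.9 mg/L.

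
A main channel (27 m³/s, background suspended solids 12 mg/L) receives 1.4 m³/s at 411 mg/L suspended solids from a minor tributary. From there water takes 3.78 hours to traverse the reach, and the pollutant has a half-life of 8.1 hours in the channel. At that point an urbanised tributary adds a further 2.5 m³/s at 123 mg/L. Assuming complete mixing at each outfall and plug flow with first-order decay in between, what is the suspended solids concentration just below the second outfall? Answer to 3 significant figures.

Mass balance: C = (27.00·12.00 + 1.400·411.0) / 28.40 = 899.4/28.40 = 31.67 mg/L; combined flow 28.40 m³/s.
Half-life 8.1 h → k = ln 2 / 8.1 = 0.08557 h⁻¹ = 2.054 d⁻¹.
After decay, C = 31.67 × e^(−kt) = 31.67 × 0.7236 = 22.92 mg/L.
At the second outfall, C = (28.40·22.92 + 2.500·123.0) / (28.40 + 2.500) = 31.01 mg/L.

31.0 mg/L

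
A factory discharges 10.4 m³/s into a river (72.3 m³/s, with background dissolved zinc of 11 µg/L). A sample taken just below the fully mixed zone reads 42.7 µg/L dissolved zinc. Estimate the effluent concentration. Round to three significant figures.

263 µg/L

Mass balance: 72.30·11.00 + 10.40·Cₑ = 82.70·42.70
→ Cₑ = (82.70·42.70 − 72.30·11.00) / 10.40 = 263.1 µg/L.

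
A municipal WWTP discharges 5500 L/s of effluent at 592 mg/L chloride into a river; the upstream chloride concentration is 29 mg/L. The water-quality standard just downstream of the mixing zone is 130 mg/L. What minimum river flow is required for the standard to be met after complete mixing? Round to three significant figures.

Set C_mix = 130: (Q·29.00 + 5500·592.0) / (Q + 5500) = 130
→ Q = 5500·(592.0 − 130)/(130 − 29.00) = 25160 L/s.

25200 L/s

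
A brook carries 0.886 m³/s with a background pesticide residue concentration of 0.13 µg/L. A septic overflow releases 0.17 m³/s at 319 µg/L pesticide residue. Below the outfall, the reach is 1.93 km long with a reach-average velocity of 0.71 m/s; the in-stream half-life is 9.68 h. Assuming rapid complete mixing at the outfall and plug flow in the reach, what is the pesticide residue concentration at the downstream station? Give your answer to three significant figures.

48.8 µg/L

Conservation of mass: C = (0.8860·0.1300 + 0.1700·319.0) / 1.056 = 54.35/1.056 = 51.46 µg/L.
Travel time t = 1.93·1000 / 0.71 = 2718 s = 0.7551 h.
Half-life 9.68 h → k = ln 2 / 9.68 = 0.07161 h⁻¹ = 1.719 d⁻¹.
Decay over the reach: 51.46·exp(−kt) = 51.46·0.9474 = 48.75 µg/L.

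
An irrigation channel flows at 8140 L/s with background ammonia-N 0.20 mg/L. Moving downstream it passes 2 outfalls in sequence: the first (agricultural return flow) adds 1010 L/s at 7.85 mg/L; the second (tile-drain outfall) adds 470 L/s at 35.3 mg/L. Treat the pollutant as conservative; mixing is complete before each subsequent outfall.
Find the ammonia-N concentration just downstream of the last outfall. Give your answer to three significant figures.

2.72 mg/L

Outfall 1: combined Q = 9150 L/s; C = (8140·0.2000 + 1010·7.850)/9150 = 1.044 mg/L.
Outfall 2: combined Q = 9620 L/s; C = (9150·1.044 + 470.0·35.30)/9620 = 2.718 mg/L.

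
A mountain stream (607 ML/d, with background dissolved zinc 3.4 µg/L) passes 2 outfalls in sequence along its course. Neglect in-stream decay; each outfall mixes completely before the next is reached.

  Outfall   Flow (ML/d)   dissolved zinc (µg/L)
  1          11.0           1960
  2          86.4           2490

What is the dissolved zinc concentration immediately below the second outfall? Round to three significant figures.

339 µg/L

Outfall 1: combined Q = 618.0 ML/d; C = (607.0·3.400 + 11.00·1960)/618.0 = 38.23 µg/L.
Outfall 2: combined Q = 704.4 ML/d; C = (618.0·38.23 + 86.40·2490)/704.4 = 339.0 µg/L.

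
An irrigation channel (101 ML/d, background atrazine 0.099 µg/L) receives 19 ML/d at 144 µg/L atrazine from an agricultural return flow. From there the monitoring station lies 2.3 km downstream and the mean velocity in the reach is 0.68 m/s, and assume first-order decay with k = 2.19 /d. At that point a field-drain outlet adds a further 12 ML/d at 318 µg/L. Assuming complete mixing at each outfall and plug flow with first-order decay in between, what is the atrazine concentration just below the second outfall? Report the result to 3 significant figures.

Flow-weighted average: C = (101.0·0.09900 + 19.00·144.0) / 120.0 = 2746/120.0 = 22.88 µg/L; combined flow 120.0 ML/d.
Travel time t = 2.3·1000 / 0.68 = 3382 s = 0.9395 h.
Applying C = C₀e^(−kt): 22.88 × 0.9178 = 21.00 µg/L.
At the second outfall, C = (120.0·21.00 + 12.00·318.0) / (120.0 + 12.00) = 48.00 µg/L.

48.0 µg/L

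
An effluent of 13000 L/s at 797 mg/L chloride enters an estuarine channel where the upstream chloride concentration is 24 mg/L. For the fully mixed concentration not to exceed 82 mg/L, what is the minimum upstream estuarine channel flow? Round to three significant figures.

160000 L/s

Set C_mix = 82: (Q·24.00 + 13000·797.0) / (Q + 13000) = 82
→ Q = 13000·(797.0 − 82)/(82 − 24.00) = 160300 L/s.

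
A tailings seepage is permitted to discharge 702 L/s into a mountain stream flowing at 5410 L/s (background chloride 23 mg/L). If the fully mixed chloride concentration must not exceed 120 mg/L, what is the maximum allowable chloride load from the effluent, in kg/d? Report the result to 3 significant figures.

52600 kg/d

Mass balance at the limit: 5410·23.00 + 702.0·Cₑ = 6112·120 → Cₑ = 867.5 mg/L.
702.0 L/s = 0.7020 m³/s. Load = 0.7020 m³/s × 867.5 g/m³ × 86 400 s/d = 52620 kg/d.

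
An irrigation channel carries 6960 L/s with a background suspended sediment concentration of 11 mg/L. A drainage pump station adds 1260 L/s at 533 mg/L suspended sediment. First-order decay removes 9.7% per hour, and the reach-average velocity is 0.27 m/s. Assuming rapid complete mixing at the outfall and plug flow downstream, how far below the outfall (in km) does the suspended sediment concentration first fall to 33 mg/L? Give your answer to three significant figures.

Flow-weighted average: C = (6960·11.00 + 1260·533.0) / 8220 = 748100/8220 = 91.01 mg/L.
9.7%/h lost → k = −ln(1 − 0.097) = 0.1020 h⁻¹.
Set 91.01·exp(−k·t) = 33 → t = ln(91.01/33)/k = 35790 s = 9.943 h.
Distance = v·t = 0.27·35790 = 9665 m = 9.665 km.

9.66 km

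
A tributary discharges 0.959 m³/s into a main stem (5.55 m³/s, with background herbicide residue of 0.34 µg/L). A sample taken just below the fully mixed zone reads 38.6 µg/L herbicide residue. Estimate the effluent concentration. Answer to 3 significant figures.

Mass balance: 5.550·0.3400 + 0.9590·Cₑ = 6.509·38.60
→ Cₑ = (6.509·38.60 − 5.550·0.3400) / 0.9590 = 260.0 µg/L.

260 µg/L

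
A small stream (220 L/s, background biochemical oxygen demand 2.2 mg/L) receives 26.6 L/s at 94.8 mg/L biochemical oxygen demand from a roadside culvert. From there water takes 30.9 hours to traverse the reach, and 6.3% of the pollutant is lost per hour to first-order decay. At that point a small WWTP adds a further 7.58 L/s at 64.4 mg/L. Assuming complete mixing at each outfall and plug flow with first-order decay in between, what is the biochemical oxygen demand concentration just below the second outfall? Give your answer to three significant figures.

Mixed concentration C = ΣQC/ΣQ = (220.0·2.200 + 26.60·94.80) / 246.6 = 3006/246.6 = 12.19 mg/L; combined flow 246.6 L/s.
6.3%/h lost → k = −ln(1 − 0.063) = 0.06507 h⁻¹.
Applying C = C₀e^(−kt): 12.19 × 0.1339 = 1.632 mg/L.
At the second outfall, C = (246.6·1.632 + 7.580·64.40) / (246.6 + 7.580) = 3.504 mg/L.

3.50 mg/L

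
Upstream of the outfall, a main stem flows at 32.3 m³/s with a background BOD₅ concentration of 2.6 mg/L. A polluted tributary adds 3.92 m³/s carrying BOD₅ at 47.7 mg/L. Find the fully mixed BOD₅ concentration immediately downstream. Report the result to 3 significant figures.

After mixing, C = (32.30·2.600 + 3.920·47.70) / 36.22 = 271.0/36.22 = 7.481 mg/L.

7.48 mg/L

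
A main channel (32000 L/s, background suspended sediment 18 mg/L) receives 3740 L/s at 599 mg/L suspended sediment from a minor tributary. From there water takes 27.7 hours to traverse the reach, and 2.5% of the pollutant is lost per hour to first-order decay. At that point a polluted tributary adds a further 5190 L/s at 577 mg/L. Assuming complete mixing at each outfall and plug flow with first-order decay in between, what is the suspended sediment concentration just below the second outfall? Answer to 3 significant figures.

107 mg/L

After mixing, C = (32000·18.00 + 3740·599.0) / 35740 = 2816000/35740 = 78.80 mg/L; combined flow 35740 L/s.
2.5%/h lost → k = −ln(1 − 0.025) = 0.02532 h⁻¹.
First-order decay: C = 78.80·exp(−k·t) = 78.80·0.4959 = 39.08 mg/L.
At the second outfall, C = (35740·39.08 + 5190·577.0) / (35740 + 5190) = 107.3 mg/L.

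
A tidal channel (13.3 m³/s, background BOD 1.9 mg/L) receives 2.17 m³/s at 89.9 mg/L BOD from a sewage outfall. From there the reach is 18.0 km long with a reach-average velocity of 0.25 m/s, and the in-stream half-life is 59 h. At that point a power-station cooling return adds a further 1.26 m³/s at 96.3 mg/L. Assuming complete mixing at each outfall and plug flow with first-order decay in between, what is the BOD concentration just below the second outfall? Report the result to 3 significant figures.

17.7 mg/L

Mixed concentration C = ΣQC/ΣQ = (13.30·1.900 + 2.170·89.90) / 15.47 = 220.4/15.47 = 14.24 mg/L; combined flow 15.47 m³/s.
Travel time t = 18.0·1000 / 0.25 = 72000 s = 20.00 h.
Half-life 59 h → k = ln 2 / 59 = 0.01175 h⁻¹ = 0.2820 d⁻¹.
Applying C = C₀e^(−kt): 14.24 × 0.7906 = 11.26 mg/L.
Second outfall: C = (15.47·11.26 + 1.260·96.30)/16.73 = 17.67 mg/L.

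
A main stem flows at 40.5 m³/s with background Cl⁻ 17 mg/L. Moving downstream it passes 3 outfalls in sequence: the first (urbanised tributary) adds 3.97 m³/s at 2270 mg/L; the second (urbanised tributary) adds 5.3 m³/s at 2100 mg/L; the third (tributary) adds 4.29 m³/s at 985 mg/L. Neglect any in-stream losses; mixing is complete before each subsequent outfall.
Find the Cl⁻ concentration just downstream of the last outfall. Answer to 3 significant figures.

Below outfall 1: Q → 44.47 m³/s, C = (40.50·17.00 + 3.970·2270)/44.47 = 218.1 mg/L.
Below outfall 2: Q → 49.77 m³/s, C = (44.47·218.1 + 5.300·2100)/49.77 = 418.5 mg/L.
Below outfall 3: Q → 54.06 m³/s, C = (49.77·418.5 + 4.290·985.0)/54.06 = 463.5 mg/L.

463 mg/L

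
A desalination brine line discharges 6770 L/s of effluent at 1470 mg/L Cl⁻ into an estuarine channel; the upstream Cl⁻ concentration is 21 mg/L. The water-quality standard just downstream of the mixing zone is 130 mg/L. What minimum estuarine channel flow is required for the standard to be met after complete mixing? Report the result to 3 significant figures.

83200 L/s

Set C_mix = 130: (Q·21.00 + 6770·1470) / (Q + 6770) = 130
→ Q = 6770·(1470 − 130)/(130 − 21.00) = 83230 L/s.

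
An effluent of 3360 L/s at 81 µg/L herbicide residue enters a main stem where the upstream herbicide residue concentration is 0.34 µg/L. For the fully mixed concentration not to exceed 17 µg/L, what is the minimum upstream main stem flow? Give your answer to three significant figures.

12900 L/s

Set C_mix = 17: (Q·0.3400 + 3360·81.00) / (Q + 3360) = 17
→ Q = 3360·(81.00 − 17)/(17 − 0.3400) = 12910 L/s.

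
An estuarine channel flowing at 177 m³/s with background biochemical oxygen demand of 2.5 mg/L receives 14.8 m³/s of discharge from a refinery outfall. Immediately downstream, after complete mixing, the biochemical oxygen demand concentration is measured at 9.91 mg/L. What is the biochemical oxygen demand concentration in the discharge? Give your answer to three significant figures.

98.5 mg/L

Mass balance: 177.0·2.500 + 14.80·Cₑ = 191.8·9.910
→ Cₑ = (191.8·9.910 − 177.0·2.500) / 14.80 = 98.53 mg/L.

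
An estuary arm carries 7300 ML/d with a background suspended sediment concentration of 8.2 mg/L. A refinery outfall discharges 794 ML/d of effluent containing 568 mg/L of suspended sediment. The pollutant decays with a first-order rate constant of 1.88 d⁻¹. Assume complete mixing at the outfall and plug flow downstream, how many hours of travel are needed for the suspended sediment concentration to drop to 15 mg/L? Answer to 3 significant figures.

Mass balance: C = (7300·8.200 + 794.0·568.0) / 8094 = 510900/8094 = 63.11 mg/L.
63.11·exp(−k·t) = 15 → t = ln(63.11/15)/k = 66040 s = 18.34 h.

18.3 h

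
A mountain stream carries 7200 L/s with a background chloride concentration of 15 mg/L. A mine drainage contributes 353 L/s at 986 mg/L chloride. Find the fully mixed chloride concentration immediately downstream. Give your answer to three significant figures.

Conservation of mass: C = (7200·15.00 + 353.0·986.0) / 7553 = 456100/7553 = 60.38 mg/L.

60.4 mg/L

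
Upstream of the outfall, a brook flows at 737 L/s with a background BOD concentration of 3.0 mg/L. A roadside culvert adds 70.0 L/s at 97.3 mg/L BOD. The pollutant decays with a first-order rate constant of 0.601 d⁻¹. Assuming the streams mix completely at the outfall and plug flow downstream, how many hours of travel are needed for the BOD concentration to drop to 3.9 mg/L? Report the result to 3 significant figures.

42.1 h

Conservation of mass: C = (737.0·3.000 + 70.00·97.30) / 807.0 = 9022/807.0 = 11.18 mg/L.
11.18·exp(−k·t) = 3.9 → t = ln(11.18/3.9)/k = 151400 s = 42.05 h.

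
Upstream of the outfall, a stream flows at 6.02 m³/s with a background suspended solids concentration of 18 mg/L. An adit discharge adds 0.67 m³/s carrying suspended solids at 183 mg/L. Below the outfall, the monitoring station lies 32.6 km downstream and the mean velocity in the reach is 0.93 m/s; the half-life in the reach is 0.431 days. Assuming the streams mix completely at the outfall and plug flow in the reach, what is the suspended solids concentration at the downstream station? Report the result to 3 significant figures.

18.0 mg/L

After mixing, C = (6.020·18.00 + 0.6700·183.0) / 6.690 = 231.0/6.690 = 34.52 mg/L.
Travel time t = 32.6·1000 / 0.93 = 35050 s = 9.737 h.
Half-life 0.431 d → k = ln 2 / 0.431 = 1.608 d⁻¹.
Applying C = C₀e^(−kt): 34.52 × 0.5208 = 17.98 mg/L.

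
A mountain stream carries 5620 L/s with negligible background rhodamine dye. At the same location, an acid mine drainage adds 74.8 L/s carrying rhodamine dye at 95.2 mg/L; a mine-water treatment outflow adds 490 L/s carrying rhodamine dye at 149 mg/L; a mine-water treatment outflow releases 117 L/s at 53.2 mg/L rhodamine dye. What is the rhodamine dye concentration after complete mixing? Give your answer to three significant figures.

Mass balance: C = (5620·0 + 74.80·95.20 + 490.0·149.0 + 117.0·53.20) / 6302 = 86360/6302 = 13.70 mg/L.

13.7 mg/L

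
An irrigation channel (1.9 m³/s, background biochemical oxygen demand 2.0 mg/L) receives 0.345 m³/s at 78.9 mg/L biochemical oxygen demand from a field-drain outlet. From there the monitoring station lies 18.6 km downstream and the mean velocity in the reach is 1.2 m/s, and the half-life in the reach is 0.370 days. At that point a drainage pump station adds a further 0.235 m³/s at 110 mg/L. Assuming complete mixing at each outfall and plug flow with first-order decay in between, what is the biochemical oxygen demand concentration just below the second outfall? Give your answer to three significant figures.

19.4 mg/L

Flow-weighted average: C = (1.900·2.000 + 0.3450·78.90) / 2.245 = 31.02/2.245 = 13.82 mg/L; combined flow 2.245 m³/s.
Travel time t = 18.6·1000 / 1.2 = 15500 s = 4.306 h.
Half-life 0.370 d → k = ln 2 / 0.370 = 1.873 d⁻¹.
First-order decay: C = 13.82·exp(−k·t) = 13.82·0.7146 = 9.874 mg/L.
Second outfall: C = (2.245·9.874 + 0.2350·110.0)/2.480 = 19.36 mg/L.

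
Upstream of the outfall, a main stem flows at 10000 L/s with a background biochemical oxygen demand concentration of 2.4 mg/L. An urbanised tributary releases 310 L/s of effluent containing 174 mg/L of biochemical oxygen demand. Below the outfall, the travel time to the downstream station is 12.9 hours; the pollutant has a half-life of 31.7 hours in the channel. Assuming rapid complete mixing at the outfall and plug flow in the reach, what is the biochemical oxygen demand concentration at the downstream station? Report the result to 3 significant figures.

Mass balance: C = (10000·2.400 + 310.0·174.0) / 10310 = 77940/10310 = 7.560 mg/L.
Half-life 31.7 h → k = ln 2 / 31.7 = 0.02187 h⁻¹ = 0.5248 d⁻¹.
After decay, C = 7.560 × e^(−kt) = 7.560 × 0.7542 = 5.702 mg/L.

5.70 mg/L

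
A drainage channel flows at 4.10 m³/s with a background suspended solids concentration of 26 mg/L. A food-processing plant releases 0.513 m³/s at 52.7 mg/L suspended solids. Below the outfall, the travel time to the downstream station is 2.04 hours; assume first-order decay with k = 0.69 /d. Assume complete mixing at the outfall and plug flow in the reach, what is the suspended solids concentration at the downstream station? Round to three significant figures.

Mixed concentration C = ΣQC/ΣQ = (4.100·26.00 + 0.5130·52.70) / 4.613 = 133.6/4.613 = 28.97 mg/L.
First-order decay: C = 28.97·exp(−k·t) = 28.97·0.9430 = 27.32 mg/L.

27.3 mg/L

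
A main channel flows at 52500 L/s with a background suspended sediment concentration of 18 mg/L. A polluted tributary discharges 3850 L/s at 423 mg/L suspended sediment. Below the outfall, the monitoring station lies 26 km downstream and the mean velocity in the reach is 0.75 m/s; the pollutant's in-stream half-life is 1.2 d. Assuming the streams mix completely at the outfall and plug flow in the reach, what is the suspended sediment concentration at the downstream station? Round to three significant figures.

Mass balance: C = (52500·18.00 + 3850·423.0) / 56350 = 2574000/56350 = 45.67 mg/L.
Travel time t = 26·1000 / 0.75 = 34670 s = 9.630 h.
Half-life 1.2 d → k = ln 2 / 1.2 = 0.5776 d⁻¹.
Decay over the reach: 45.67·exp(−kt) = 45.67·0.7931 = 36.22 mg/L.

36.2 mg/L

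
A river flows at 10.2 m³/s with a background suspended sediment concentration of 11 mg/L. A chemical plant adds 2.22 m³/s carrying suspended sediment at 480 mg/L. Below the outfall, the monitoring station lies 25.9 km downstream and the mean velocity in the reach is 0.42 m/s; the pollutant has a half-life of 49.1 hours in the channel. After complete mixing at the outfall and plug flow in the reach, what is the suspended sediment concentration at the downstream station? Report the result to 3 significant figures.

Conservation of mass: C = (10.20·11.00 + 2.220·480.0) / 12.42 = 1178/12.42 = 94.83 mg/L.
Travel time t = 25.9·1000 / 0.42 = 61670 s = 17.13 h.
Half-life 49.1 h → k = ln 2 / 49.1 = 0.01412 h⁻¹ = 0.3388 d⁻¹.
Applying C = C₀e^(−kt): 94.83 × 0.7852 = 74.46 mg/L.

74.5 mg/L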